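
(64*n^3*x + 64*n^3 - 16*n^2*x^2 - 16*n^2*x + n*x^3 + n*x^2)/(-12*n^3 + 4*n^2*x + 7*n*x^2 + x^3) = n*(64*n^2*x + 64*n^2 - 16*n*x^2 - 16*n*x + x^3 + x^2)/(-12*n^3 + 4*n^2*x + 7*n*x^2 + x^3)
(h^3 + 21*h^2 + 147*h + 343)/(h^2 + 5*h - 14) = (h^2 + 14*h + 49)/(h - 2)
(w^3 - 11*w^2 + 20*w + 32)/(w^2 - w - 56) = (w^2 - 3*w - 4)/(w + 7)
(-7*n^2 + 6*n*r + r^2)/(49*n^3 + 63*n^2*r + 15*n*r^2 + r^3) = (-n + r)/(7*n^2 + 8*n*r + r^2)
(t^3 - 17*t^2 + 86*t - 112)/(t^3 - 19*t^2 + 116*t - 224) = (t - 2)/(t - 4)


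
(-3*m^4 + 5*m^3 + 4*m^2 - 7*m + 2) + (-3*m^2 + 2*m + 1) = -3*m^4 + 5*m^3 + m^2 - 5*m + 3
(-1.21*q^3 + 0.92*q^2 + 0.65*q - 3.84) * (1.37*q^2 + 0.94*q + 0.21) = -1.6577*q^5 + 0.123*q^4 + 1.5012*q^3 - 4.4566*q^2 - 3.4731*q - 0.8064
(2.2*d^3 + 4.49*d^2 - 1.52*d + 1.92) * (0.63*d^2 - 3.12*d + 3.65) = 1.386*d^5 - 4.0353*d^4 - 6.9364*d^3 + 22.3405*d^2 - 11.5384*d + 7.008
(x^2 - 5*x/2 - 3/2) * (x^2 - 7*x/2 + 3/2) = x^4 - 6*x^3 + 35*x^2/4 + 3*x/2 - 9/4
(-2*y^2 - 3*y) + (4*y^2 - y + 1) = 2*y^2 - 4*y + 1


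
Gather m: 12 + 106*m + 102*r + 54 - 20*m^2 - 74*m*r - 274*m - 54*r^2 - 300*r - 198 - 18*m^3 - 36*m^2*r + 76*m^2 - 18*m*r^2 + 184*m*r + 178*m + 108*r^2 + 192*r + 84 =-18*m^3 + m^2*(56 - 36*r) + m*(-18*r^2 + 110*r + 10) + 54*r^2 - 6*r - 48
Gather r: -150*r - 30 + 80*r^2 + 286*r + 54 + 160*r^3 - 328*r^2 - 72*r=160*r^3 - 248*r^2 + 64*r + 24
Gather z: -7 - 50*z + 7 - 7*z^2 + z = -7*z^2 - 49*z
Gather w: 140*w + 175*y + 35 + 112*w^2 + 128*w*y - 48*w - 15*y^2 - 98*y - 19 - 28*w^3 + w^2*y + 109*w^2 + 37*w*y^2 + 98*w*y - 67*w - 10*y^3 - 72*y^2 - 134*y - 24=-28*w^3 + w^2*(y + 221) + w*(37*y^2 + 226*y + 25) - 10*y^3 - 87*y^2 - 57*y - 8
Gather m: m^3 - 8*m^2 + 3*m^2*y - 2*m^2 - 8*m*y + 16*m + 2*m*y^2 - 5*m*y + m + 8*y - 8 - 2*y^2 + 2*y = m^3 + m^2*(3*y - 10) + m*(2*y^2 - 13*y + 17) - 2*y^2 + 10*y - 8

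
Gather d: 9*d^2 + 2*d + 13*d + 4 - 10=9*d^2 + 15*d - 6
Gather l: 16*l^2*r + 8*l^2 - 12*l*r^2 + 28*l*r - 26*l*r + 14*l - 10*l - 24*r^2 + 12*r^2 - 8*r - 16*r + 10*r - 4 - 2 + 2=l^2*(16*r + 8) + l*(-12*r^2 + 2*r + 4) - 12*r^2 - 14*r - 4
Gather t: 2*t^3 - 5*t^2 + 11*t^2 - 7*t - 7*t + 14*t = 2*t^3 + 6*t^2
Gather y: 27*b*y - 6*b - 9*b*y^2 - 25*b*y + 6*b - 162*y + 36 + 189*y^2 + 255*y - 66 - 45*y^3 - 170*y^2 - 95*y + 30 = -45*y^3 + y^2*(19 - 9*b) + y*(2*b - 2)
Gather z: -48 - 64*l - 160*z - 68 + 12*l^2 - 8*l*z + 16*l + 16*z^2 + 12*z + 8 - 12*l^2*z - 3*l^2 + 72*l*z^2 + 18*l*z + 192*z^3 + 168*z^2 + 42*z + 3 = 9*l^2 - 48*l + 192*z^3 + z^2*(72*l + 184) + z*(-12*l^2 + 10*l - 106) - 105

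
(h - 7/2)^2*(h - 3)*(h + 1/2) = h^4 - 19*h^3/2 + 113*h^2/4 - 161*h/8 - 147/8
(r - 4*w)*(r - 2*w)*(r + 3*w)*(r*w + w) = r^4*w - 3*r^3*w^2 + r^3*w - 10*r^2*w^3 - 3*r^2*w^2 + 24*r*w^4 - 10*r*w^3 + 24*w^4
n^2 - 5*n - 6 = (n - 6)*(n + 1)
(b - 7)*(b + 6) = b^2 - b - 42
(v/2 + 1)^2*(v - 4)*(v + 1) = v^4/4 + v^3/4 - 3*v^2 - 7*v - 4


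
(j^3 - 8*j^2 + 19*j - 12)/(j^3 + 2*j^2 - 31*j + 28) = (j - 3)/(j + 7)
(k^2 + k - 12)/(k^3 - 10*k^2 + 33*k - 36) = (k + 4)/(k^2 - 7*k + 12)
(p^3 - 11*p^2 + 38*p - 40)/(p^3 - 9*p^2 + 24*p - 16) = (p^2 - 7*p + 10)/(p^2 - 5*p + 4)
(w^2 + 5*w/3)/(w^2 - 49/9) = 3*w*(3*w + 5)/(9*w^2 - 49)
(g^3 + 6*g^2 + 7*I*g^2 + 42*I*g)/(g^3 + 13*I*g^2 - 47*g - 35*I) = g*(g + 6)/(g^2 + 6*I*g - 5)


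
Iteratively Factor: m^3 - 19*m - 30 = (m + 3)*(m^2 - 3*m - 10) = (m + 2)*(m + 3)*(m - 5)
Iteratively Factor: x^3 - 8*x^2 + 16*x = (x - 4)*(x^2 - 4*x) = x*(x - 4)*(x - 4)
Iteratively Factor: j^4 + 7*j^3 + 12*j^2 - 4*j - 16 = (j + 2)*(j^3 + 5*j^2 + 2*j - 8) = (j - 1)*(j + 2)*(j^2 + 6*j + 8) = (j - 1)*(j + 2)*(j + 4)*(j + 2)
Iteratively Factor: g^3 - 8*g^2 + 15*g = (g)*(g^2 - 8*g + 15) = g*(g - 3)*(g - 5)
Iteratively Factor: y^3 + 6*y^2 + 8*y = (y)*(y^2 + 6*y + 8) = y*(y + 2)*(y + 4)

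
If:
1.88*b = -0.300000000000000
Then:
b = -0.16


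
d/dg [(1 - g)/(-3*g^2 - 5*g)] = (-3*g^2 + 6*g + 5)/(g^2*(9*g^2 + 30*g + 25))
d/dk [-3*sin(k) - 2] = -3*cos(k)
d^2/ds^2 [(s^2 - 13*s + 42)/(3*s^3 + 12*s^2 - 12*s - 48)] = 2*(s^6 - 39*s^5 + 108*s^4 + 1212*s^3 + 456*s^2 - 2496*s + 4448)/(3*(s^9 + 12*s^8 + 36*s^7 - 80*s^6 - 528*s^5 - 192*s^4 + 2240*s^3 + 2304*s^2 - 3072*s - 4096))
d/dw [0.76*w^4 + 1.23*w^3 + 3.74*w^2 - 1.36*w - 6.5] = 3.04*w^3 + 3.69*w^2 + 7.48*w - 1.36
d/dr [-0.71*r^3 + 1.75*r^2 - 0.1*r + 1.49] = -2.13*r^2 + 3.5*r - 0.1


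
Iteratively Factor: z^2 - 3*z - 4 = (z + 1)*(z - 4)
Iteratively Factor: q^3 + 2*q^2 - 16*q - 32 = (q - 4)*(q^2 + 6*q + 8) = (q - 4)*(q + 4)*(q + 2)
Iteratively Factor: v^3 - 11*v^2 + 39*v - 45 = (v - 3)*(v^2 - 8*v + 15) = (v - 3)^2*(v - 5)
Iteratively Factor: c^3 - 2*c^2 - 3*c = (c + 1)*(c^2 - 3*c) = (c - 3)*(c + 1)*(c)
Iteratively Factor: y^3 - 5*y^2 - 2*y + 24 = (y - 4)*(y^2 - y - 6) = (y - 4)*(y + 2)*(y - 3)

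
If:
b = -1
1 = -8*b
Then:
No Solution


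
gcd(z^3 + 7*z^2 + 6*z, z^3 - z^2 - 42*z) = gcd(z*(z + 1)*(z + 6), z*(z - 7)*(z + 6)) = z^2 + 6*z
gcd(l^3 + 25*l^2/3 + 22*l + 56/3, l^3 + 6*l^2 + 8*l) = l^2 + 6*l + 8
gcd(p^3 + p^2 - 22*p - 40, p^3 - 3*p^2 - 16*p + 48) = p + 4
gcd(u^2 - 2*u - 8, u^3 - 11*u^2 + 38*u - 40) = u - 4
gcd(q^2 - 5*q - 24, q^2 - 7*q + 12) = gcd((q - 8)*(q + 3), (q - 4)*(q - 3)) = 1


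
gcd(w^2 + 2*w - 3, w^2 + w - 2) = w - 1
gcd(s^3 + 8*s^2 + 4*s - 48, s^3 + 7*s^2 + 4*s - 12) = s + 6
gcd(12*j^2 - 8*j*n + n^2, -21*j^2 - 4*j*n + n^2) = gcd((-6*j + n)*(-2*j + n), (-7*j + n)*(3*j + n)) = 1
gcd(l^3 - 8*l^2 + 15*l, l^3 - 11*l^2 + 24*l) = l^2 - 3*l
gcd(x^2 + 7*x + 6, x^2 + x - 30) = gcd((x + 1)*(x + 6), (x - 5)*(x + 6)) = x + 6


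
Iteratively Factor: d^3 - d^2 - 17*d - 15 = (d + 3)*(d^2 - 4*d - 5) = (d - 5)*(d + 3)*(d + 1)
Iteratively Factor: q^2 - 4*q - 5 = (q + 1)*(q - 5)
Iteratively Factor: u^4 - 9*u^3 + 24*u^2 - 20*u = (u - 5)*(u^3 - 4*u^2 + 4*u) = (u - 5)*(u - 2)*(u^2 - 2*u) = u*(u - 5)*(u - 2)*(u - 2)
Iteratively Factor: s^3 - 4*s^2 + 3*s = (s)*(s^2 - 4*s + 3) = s*(s - 1)*(s - 3)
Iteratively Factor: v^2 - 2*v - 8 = (v + 2)*(v - 4)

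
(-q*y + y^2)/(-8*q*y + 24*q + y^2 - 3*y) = y*(q - y)/(8*q*y - 24*q - y^2 + 3*y)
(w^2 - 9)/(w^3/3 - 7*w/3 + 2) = 3*(w - 3)/(w^2 - 3*w + 2)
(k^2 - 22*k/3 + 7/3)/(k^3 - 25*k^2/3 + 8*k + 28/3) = (3*k - 1)/(3*k^2 - 4*k - 4)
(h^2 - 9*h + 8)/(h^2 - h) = (h - 8)/h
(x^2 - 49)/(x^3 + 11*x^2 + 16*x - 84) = (x - 7)/(x^2 + 4*x - 12)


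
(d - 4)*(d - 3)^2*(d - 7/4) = d^4 - 47*d^3/4 + 101*d^2/2 - 375*d/4 + 63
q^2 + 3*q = q*(q + 3)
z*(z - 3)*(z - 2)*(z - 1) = z^4 - 6*z^3 + 11*z^2 - 6*z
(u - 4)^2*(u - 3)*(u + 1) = u^4 - 10*u^3 + 29*u^2 - 8*u - 48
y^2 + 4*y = y*(y + 4)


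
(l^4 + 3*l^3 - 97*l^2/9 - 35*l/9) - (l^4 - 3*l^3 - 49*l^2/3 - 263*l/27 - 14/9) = 6*l^3 + 50*l^2/9 + 158*l/27 + 14/9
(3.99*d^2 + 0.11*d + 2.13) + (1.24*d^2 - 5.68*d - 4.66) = 5.23*d^2 - 5.57*d - 2.53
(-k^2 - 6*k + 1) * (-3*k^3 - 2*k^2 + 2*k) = 3*k^5 + 20*k^4 + 7*k^3 - 14*k^2 + 2*k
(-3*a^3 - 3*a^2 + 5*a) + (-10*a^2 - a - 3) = -3*a^3 - 13*a^2 + 4*a - 3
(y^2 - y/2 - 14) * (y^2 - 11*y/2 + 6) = y^4 - 6*y^3 - 21*y^2/4 + 74*y - 84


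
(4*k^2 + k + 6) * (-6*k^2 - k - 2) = -24*k^4 - 10*k^3 - 45*k^2 - 8*k - 12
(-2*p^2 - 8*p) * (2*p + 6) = -4*p^3 - 28*p^2 - 48*p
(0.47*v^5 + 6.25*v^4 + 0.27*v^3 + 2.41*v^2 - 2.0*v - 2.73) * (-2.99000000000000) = -1.4053*v^5 - 18.6875*v^4 - 0.8073*v^3 - 7.2059*v^2 + 5.98*v + 8.1627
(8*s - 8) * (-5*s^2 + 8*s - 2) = -40*s^3 + 104*s^2 - 80*s + 16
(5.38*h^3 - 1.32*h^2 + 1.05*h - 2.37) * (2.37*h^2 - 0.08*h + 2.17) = 12.7506*h^5 - 3.5588*h^4 + 14.2687*h^3 - 8.5653*h^2 + 2.4681*h - 5.1429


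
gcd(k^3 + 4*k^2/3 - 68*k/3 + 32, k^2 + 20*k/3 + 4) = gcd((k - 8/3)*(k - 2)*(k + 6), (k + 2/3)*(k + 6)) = k + 6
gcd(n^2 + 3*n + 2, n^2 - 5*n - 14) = n + 2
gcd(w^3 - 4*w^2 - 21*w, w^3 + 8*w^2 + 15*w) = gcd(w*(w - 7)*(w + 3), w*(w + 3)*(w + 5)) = w^2 + 3*w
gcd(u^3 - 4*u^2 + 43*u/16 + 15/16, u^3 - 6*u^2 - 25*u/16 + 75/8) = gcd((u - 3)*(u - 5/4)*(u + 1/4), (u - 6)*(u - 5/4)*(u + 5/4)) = u - 5/4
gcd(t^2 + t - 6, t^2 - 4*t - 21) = t + 3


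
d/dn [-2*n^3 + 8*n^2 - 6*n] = -6*n^2 + 16*n - 6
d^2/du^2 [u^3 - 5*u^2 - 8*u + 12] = 6*u - 10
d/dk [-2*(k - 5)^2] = 20 - 4*k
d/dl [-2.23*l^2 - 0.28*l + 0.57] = -4.46*l - 0.28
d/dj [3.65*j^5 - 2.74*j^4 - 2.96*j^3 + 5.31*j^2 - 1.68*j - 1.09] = 18.25*j^4 - 10.96*j^3 - 8.88*j^2 + 10.62*j - 1.68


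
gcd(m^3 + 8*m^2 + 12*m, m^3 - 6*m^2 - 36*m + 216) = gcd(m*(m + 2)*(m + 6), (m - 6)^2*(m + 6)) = m + 6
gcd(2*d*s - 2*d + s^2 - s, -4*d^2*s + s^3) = 2*d + s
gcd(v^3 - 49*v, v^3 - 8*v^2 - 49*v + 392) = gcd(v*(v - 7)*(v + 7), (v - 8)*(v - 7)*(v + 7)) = v^2 - 49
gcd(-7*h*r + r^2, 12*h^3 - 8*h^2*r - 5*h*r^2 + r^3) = 1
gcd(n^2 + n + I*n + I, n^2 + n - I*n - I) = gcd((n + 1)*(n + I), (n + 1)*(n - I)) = n + 1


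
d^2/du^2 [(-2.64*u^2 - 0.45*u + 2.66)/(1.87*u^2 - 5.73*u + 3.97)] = (-59.7229380000001*u^3 + 173.4051*u^2 - 150.968466*u + 31.485038)/(6.539203*u^6 - 60.111711*u^5 + 225.840648*u^4 - 443.366199*u^3 + 479.458488*u^2 - 270.929871*u + 62.570773)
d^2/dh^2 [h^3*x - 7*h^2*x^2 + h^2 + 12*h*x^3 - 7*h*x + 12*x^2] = 6*h*x - 14*x^2 + 2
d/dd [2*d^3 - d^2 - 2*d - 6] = 6*d^2 - 2*d - 2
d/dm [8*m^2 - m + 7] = 16*m - 1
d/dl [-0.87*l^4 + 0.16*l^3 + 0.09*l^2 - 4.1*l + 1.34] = -3.48*l^3 + 0.48*l^2 + 0.18*l - 4.1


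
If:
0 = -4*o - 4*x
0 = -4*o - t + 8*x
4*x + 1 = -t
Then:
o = 1/16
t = -3/4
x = -1/16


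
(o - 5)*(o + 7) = o^2 + 2*o - 35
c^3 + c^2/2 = c^2*(c + 1/2)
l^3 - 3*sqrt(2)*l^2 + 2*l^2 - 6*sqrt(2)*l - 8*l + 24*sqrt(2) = (l - 2)*(l + 4)*(l - 3*sqrt(2))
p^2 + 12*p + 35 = (p + 5)*(p + 7)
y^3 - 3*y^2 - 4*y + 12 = (y - 3)*(y - 2)*(y + 2)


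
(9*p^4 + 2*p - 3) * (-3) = -27*p^4 - 6*p + 9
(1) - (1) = 0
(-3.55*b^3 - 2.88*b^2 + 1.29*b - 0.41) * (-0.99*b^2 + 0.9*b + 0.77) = 3.5145*b^5 - 0.3438*b^4 - 6.6026*b^3 - 0.6507*b^2 + 0.6243*b - 0.3157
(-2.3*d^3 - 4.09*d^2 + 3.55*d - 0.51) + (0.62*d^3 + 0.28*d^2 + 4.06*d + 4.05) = -1.68*d^3 - 3.81*d^2 + 7.61*d + 3.54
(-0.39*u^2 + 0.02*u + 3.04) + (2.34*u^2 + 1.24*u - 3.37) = 1.95*u^2 + 1.26*u - 0.33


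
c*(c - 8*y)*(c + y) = c^3 - 7*c^2*y - 8*c*y^2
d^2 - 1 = (d - 1)*(d + 1)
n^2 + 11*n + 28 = (n + 4)*(n + 7)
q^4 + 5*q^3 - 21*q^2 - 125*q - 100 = (q - 5)*(q + 1)*(q + 4)*(q + 5)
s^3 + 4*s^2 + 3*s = s*(s + 1)*(s + 3)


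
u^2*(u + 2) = u^3 + 2*u^2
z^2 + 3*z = z*(z + 3)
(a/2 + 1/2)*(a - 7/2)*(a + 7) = a^3/2 + 9*a^2/4 - 21*a/2 - 49/4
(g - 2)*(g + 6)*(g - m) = g^3 - g^2*m + 4*g^2 - 4*g*m - 12*g + 12*m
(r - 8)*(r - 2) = r^2 - 10*r + 16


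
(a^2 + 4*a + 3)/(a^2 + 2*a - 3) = (a + 1)/(a - 1)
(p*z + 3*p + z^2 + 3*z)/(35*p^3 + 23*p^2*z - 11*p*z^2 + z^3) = (z + 3)/(35*p^2 - 12*p*z + z^2)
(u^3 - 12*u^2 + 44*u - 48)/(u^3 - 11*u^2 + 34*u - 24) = (u - 2)/(u - 1)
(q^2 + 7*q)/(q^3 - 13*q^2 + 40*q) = (q + 7)/(q^2 - 13*q + 40)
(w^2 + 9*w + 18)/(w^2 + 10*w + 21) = (w + 6)/(w + 7)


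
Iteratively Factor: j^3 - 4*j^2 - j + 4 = (j + 1)*(j^2 - 5*j + 4) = (j - 1)*(j + 1)*(j - 4)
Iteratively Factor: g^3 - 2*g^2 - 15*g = (g)*(g^2 - 2*g - 15) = g*(g - 5)*(g + 3)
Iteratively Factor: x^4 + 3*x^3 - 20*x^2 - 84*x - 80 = (x + 2)*(x^3 + x^2 - 22*x - 40) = (x - 5)*(x + 2)*(x^2 + 6*x + 8) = (x - 5)*(x + 2)^2*(x + 4)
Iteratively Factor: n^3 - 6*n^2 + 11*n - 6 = (n - 2)*(n^2 - 4*n + 3) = (n - 3)*(n - 2)*(n - 1)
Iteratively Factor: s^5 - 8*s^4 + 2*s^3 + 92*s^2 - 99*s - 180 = (s - 5)*(s^4 - 3*s^3 - 13*s^2 + 27*s + 36) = (s - 5)*(s + 1)*(s^3 - 4*s^2 - 9*s + 36) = (s - 5)*(s - 4)*(s + 1)*(s^2 - 9) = (s - 5)*(s - 4)*(s - 3)*(s + 1)*(s + 3)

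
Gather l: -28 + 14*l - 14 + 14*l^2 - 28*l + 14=14*l^2 - 14*l - 28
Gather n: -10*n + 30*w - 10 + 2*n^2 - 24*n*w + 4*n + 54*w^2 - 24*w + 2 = 2*n^2 + n*(-24*w - 6) + 54*w^2 + 6*w - 8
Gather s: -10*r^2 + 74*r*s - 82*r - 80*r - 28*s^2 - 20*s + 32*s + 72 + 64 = -10*r^2 - 162*r - 28*s^2 + s*(74*r + 12) + 136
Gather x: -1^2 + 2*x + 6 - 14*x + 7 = 12 - 12*x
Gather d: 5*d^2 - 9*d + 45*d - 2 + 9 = 5*d^2 + 36*d + 7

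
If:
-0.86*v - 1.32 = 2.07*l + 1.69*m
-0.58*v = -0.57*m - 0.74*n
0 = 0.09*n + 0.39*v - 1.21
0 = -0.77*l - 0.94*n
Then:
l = -2.14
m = 0.47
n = 1.75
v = 2.70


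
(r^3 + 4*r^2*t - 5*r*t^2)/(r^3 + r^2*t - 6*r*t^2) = (r^2 + 4*r*t - 5*t^2)/(r^2 + r*t - 6*t^2)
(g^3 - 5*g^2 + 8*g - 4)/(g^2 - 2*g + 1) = (g^2 - 4*g + 4)/(g - 1)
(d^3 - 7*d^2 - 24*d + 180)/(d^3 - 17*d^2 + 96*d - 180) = (d + 5)/(d - 5)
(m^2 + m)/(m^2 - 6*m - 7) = m/(m - 7)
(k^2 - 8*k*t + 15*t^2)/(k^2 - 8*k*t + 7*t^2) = (k^2 - 8*k*t + 15*t^2)/(k^2 - 8*k*t + 7*t^2)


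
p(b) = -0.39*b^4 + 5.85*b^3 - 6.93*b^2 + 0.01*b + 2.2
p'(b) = -1.56*b^3 + 17.55*b^2 - 13.86*b + 0.01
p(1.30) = 2.24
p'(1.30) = 8.22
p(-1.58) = -40.62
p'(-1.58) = 71.87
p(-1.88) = -66.06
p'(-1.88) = 98.46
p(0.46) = 1.29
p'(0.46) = -2.80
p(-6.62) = -2747.78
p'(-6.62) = 1313.46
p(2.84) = 54.96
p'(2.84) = 66.47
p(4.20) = 192.06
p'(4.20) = 135.80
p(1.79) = 9.56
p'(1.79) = 22.49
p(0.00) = 2.20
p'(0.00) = 0.01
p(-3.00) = -249.74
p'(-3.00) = 241.66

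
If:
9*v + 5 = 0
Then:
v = -5/9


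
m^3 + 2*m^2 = m^2*(m + 2)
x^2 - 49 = (x - 7)*(x + 7)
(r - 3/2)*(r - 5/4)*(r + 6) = r^3 + 13*r^2/4 - 117*r/8 + 45/4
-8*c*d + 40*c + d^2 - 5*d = (-8*c + d)*(d - 5)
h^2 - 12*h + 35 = (h - 7)*(h - 5)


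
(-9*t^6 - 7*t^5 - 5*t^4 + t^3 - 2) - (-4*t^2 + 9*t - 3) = -9*t^6 - 7*t^5 - 5*t^4 + t^3 + 4*t^2 - 9*t + 1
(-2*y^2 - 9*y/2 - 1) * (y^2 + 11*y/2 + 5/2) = -2*y^4 - 31*y^3/2 - 123*y^2/4 - 67*y/4 - 5/2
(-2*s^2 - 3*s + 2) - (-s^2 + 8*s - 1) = -s^2 - 11*s + 3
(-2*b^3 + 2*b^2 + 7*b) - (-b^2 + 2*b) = -2*b^3 + 3*b^2 + 5*b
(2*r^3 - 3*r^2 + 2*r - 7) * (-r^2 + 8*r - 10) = -2*r^5 + 19*r^4 - 46*r^3 + 53*r^2 - 76*r + 70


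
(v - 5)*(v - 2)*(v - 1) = v^3 - 8*v^2 + 17*v - 10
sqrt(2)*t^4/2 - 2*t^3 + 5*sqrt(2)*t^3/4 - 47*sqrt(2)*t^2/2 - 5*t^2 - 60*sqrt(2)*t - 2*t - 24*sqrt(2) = (t + 1/2)*(t - 6*sqrt(2))*(t + 4*sqrt(2))*(sqrt(2)*t/2 + sqrt(2))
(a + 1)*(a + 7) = a^2 + 8*a + 7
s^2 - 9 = (s - 3)*(s + 3)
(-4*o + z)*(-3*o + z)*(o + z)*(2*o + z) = 24*o^4 + 22*o^3*z - 7*o^2*z^2 - 4*o*z^3 + z^4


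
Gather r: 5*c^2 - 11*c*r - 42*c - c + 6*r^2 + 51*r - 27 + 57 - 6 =5*c^2 - 43*c + 6*r^2 + r*(51 - 11*c) + 24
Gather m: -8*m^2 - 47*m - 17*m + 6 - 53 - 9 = -8*m^2 - 64*m - 56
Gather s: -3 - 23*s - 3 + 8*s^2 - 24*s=8*s^2 - 47*s - 6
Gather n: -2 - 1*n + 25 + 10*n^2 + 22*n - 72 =10*n^2 + 21*n - 49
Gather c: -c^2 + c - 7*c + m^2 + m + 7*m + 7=-c^2 - 6*c + m^2 + 8*m + 7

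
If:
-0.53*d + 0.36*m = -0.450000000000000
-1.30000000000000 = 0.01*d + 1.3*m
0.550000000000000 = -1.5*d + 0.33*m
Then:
No Solution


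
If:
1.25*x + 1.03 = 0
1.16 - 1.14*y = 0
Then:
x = -0.82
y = 1.02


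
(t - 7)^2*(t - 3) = t^3 - 17*t^2 + 91*t - 147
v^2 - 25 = (v - 5)*(v + 5)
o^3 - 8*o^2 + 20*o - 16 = (o - 4)*(o - 2)^2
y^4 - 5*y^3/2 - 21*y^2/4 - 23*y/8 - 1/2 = (y - 4)*(y + 1/2)^3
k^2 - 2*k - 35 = (k - 7)*(k + 5)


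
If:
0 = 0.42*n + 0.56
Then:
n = -1.33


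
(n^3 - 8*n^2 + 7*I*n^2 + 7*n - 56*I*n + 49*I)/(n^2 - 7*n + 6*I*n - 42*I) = (n^2 + n*(-1 + 7*I) - 7*I)/(n + 6*I)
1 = 1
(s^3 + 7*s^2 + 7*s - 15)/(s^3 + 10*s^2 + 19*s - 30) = (s + 3)/(s + 6)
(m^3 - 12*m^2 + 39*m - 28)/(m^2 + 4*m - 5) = (m^2 - 11*m + 28)/(m + 5)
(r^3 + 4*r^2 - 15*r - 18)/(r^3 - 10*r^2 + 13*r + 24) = (r + 6)/(r - 8)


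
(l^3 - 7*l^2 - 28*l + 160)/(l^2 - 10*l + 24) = (l^2 - 3*l - 40)/(l - 6)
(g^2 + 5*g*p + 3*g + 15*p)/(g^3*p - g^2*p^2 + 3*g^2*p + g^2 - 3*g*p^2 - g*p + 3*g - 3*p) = (-g - 5*p)/(-g^2*p + g*p^2 - g + p)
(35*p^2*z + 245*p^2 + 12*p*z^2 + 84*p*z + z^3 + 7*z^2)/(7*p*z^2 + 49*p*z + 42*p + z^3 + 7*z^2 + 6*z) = (5*p*z + 35*p + z^2 + 7*z)/(z^2 + 7*z + 6)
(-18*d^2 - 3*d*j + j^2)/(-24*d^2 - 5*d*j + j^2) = (6*d - j)/(8*d - j)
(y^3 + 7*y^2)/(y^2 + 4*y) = y*(y + 7)/(y + 4)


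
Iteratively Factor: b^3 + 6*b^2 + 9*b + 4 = (b + 1)*(b^2 + 5*b + 4) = (b + 1)^2*(b + 4)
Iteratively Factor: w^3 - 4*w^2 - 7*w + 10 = (w - 1)*(w^2 - 3*w - 10) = (w - 1)*(w + 2)*(w - 5)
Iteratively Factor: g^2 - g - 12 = (g + 3)*(g - 4)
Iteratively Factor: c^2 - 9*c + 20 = (c - 5)*(c - 4)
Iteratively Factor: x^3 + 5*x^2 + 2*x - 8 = (x + 2)*(x^2 + 3*x - 4) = (x - 1)*(x + 2)*(x + 4)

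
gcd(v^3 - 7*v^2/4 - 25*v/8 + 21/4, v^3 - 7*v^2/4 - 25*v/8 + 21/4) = v^3 - 7*v^2/4 - 25*v/8 + 21/4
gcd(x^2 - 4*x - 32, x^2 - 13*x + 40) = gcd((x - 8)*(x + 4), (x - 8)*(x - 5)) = x - 8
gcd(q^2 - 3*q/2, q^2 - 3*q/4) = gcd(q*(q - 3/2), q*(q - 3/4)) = q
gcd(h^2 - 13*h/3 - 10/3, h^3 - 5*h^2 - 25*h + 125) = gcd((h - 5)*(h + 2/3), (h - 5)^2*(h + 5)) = h - 5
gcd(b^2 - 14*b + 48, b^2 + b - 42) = b - 6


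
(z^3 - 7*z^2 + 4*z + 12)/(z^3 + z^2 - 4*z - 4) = (z - 6)/(z + 2)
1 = 1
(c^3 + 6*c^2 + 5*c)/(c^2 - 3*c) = (c^2 + 6*c + 5)/(c - 3)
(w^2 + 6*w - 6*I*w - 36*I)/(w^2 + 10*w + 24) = (w - 6*I)/(w + 4)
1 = 1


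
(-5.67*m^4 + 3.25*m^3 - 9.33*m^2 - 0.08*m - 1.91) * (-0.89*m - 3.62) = 5.0463*m^5 + 17.6329*m^4 - 3.4613*m^3 + 33.8458*m^2 + 1.9895*m + 6.9142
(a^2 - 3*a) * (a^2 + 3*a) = a^4 - 9*a^2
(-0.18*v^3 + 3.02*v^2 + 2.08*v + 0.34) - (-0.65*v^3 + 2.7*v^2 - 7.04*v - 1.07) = 0.47*v^3 + 0.32*v^2 + 9.12*v + 1.41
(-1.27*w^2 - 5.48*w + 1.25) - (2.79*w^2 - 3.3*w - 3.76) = -4.06*w^2 - 2.18*w + 5.01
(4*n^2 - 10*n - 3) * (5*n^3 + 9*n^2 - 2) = 20*n^5 - 14*n^4 - 105*n^3 - 35*n^2 + 20*n + 6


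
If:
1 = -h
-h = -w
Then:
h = -1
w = -1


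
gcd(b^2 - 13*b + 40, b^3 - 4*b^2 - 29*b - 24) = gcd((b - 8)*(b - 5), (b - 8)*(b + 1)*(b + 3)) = b - 8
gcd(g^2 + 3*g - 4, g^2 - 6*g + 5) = g - 1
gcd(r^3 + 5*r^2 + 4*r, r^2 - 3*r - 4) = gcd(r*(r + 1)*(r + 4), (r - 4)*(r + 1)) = r + 1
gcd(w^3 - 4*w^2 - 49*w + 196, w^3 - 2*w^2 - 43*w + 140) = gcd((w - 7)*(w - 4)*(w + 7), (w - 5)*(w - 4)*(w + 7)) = w^2 + 3*w - 28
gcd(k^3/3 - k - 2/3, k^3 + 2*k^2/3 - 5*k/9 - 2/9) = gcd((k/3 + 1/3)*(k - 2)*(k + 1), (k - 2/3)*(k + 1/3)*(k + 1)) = k + 1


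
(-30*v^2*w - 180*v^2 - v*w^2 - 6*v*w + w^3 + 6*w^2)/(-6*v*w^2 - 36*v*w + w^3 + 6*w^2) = (5*v + w)/w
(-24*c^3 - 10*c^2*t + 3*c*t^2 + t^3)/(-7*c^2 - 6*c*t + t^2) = (24*c^3 + 10*c^2*t - 3*c*t^2 - t^3)/(7*c^2 + 6*c*t - t^2)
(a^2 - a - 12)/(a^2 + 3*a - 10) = (a^2 - a - 12)/(a^2 + 3*a - 10)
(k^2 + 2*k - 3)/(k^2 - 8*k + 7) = (k + 3)/(k - 7)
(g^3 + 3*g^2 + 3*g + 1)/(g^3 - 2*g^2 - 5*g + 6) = (g^3 + 3*g^2 + 3*g + 1)/(g^3 - 2*g^2 - 5*g + 6)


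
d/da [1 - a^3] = -3*a^2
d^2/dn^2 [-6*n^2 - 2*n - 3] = -12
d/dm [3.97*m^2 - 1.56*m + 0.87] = 7.94*m - 1.56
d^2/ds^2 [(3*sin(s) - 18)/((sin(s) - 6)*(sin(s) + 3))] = 3*(3*sin(s) + cos(s)^2 + 1)/(sin(s) + 3)^3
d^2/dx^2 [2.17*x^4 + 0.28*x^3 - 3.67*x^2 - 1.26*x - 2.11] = 26.04*x^2 + 1.68*x - 7.34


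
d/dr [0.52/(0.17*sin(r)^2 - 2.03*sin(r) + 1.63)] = (1.0556 - 0.1768*sin(r))*cos(r)/(0.17*sin(r)^2 - 2.03*sin(r) + 1.63)^2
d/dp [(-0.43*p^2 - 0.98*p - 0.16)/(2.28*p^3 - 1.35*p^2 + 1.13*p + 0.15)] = (0.9804*p^4 + 4.4688*p^3 - 0.7145*p^2 - 0.561*p + 0.0338)/(5.1984*p^6 - 6.156*p^5 + 6.9753*p^4 - 2.367*p^3 + 0.8719*p^2 + 0.339*p + 0.0225)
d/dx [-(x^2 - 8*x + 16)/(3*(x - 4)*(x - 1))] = -1/(x^2 - 2*x + 1)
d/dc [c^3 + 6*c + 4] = 3*c^2 + 6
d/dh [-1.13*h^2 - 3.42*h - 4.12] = -2.26*h - 3.42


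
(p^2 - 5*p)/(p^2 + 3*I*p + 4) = p*(p - 5)/(p^2 + 3*I*p + 4)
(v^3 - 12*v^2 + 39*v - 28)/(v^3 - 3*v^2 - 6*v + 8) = (v - 7)/(v + 2)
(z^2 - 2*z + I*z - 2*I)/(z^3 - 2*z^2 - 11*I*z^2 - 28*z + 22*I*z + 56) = (z + I)/(z^2 - 11*I*z - 28)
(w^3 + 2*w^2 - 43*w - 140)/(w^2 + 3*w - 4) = (w^2 - 2*w - 35)/(w - 1)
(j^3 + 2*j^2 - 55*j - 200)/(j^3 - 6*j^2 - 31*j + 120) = (j + 5)/(j - 3)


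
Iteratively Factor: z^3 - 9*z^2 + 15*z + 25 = (z - 5)*(z^2 - 4*z - 5) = (z - 5)*(z + 1)*(z - 5)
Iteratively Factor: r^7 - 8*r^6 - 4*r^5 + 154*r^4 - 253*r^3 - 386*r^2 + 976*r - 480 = (r - 5)*(r^6 - 3*r^5 - 19*r^4 + 59*r^3 + 42*r^2 - 176*r + 96) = (r - 5)*(r + 4)*(r^5 - 7*r^4 + 9*r^3 + 23*r^2 - 50*r + 24) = (r - 5)*(r - 1)*(r + 4)*(r^4 - 6*r^3 + 3*r^2 + 26*r - 24) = (r - 5)*(r - 1)^2*(r + 4)*(r^3 - 5*r^2 - 2*r + 24) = (r - 5)*(r - 3)*(r - 1)^2*(r + 4)*(r^2 - 2*r - 8) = (r - 5)*(r - 3)*(r - 1)^2*(r + 2)*(r + 4)*(r - 4)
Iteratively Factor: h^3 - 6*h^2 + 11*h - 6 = (h - 2)*(h^2 - 4*h + 3) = (h - 2)*(h - 1)*(h - 3)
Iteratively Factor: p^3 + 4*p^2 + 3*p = (p)*(p^2 + 4*p + 3) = p*(p + 1)*(p + 3)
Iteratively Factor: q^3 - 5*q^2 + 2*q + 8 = (q - 2)*(q^2 - 3*q - 4) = (q - 4)*(q - 2)*(q + 1)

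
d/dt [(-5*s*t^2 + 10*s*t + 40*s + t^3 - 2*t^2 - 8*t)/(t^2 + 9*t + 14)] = (-55*s + t^2 + 14*t - 28)/(t^2 + 14*t + 49)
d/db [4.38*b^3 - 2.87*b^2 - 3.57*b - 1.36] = 13.14*b^2 - 5.74*b - 3.57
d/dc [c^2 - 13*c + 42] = 2*c - 13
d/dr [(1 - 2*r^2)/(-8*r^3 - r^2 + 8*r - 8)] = 2*(-8*r^4 + 4*r^2 + 17*r - 4)/(64*r^6 + 16*r^5 - 127*r^4 + 112*r^3 + 80*r^2 - 128*r + 64)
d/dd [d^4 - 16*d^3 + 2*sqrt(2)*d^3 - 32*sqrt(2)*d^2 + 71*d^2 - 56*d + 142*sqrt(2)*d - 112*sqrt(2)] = 4*d^3 - 48*d^2 + 6*sqrt(2)*d^2 - 64*sqrt(2)*d + 142*d - 56 + 142*sqrt(2)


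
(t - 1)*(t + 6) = t^2 + 5*t - 6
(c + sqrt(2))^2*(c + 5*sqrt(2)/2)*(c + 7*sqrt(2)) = c^4 + 23*sqrt(2)*c^3/2 + 75*c^2 + 89*sqrt(2)*c + 70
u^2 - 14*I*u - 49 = (u - 7*I)^2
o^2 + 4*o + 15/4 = (o + 3/2)*(o + 5/2)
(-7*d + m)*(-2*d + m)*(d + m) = 14*d^3 + 5*d^2*m - 8*d*m^2 + m^3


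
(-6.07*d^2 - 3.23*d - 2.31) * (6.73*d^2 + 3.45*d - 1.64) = -40.8511*d^4 - 42.6794*d^3 - 16.735*d^2 - 2.6723*d + 3.7884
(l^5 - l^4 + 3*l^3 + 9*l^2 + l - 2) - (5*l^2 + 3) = l^5 - l^4 + 3*l^3 + 4*l^2 + l - 5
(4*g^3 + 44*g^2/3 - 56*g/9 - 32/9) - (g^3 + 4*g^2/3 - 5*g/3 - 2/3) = 3*g^3 + 40*g^2/3 - 41*g/9 - 26/9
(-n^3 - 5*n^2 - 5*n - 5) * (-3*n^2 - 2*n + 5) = 3*n^5 + 17*n^4 + 20*n^3 - 15*n - 25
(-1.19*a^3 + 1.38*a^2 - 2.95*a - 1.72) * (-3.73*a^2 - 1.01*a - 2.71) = 4.4387*a^5 - 3.9455*a^4 + 12.8346*a^3 + 5.6553*a^2 + 9.7317*a + 4.6612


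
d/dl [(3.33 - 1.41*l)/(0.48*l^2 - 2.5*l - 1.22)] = (0.6768*l^2 - 3.1968*l + 10.0452)/(0.2304*l^4 - 2.4*l^3 + 5.0788*l^2 + 6.1*l + 1.4884)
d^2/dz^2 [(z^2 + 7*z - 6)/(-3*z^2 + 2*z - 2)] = 2*(-69*z^3 + 180*z^2 + 18*z - 44)/(27*z^6 - 54*z^5 + 90*z^4 - 80*z^3 + 60*z^2 - 24*z + 8)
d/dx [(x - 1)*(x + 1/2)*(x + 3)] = 3*x^2 + 5*x - 2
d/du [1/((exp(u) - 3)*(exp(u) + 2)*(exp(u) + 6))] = (-3*exp(2*u) - 10*exp(u) + 12)*exp(u)/(exp(6*u) + 10*exp(5*u) + exp(4*u) - 192*exp(3*u) - 216*exp(2*u) + 864*exp(u) + 1296)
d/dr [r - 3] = 1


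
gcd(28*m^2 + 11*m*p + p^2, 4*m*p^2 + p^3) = 4*m + p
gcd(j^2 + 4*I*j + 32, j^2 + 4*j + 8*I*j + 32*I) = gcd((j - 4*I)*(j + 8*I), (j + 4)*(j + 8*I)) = j + 8*I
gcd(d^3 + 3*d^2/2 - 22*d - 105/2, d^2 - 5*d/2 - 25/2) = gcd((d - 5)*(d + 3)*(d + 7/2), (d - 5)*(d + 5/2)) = d - 5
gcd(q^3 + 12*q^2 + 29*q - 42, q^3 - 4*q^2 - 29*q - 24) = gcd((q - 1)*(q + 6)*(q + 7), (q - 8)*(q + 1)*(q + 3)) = 1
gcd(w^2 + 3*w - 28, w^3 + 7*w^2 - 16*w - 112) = w^2 + 3*w - 28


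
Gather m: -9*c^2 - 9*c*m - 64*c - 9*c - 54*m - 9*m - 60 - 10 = -9*c^2 - 73*c + m*(-9*c - 63) - 70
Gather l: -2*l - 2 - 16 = -2*l - 18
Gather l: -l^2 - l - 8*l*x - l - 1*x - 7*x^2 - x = -l^2 + l*(-8*x - 2) - 7*x^2 - 2*x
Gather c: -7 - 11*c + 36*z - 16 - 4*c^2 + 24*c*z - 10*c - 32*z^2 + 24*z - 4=-4*c^2 + c*(24*z - 21) - 32*z^2 + 60*z - 27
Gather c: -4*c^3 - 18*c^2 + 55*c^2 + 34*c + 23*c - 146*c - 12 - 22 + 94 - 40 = -4*c^3 + 37*c^2 - 89*c + 20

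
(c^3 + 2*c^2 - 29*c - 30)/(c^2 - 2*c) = (c^3 + 2*c^2 - 29*c - 30)/(c*(c - 2))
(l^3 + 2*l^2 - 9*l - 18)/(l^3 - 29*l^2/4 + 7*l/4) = 4*(l^3 + 2*l^2 - 9*l - 18)/(l*(4*l^2 - 29*l + 7))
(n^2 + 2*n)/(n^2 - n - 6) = n/(n - 3)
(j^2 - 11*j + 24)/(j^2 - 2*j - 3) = (j - 8)/(j + 1)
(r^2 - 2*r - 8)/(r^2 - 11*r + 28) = (r + 2)/(r - 7)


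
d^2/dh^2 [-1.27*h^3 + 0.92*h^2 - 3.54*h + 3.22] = 1.84 - 7.62*h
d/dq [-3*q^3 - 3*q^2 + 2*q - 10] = -9*q^2 - 6*q + 2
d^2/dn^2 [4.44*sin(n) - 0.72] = -4.44*sin(n)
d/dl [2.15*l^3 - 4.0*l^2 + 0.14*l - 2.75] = 6.45*l^2 - 8.0*l + 0.14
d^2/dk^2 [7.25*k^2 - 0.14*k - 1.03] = 14.5000000000000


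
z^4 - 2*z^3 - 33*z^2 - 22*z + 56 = (z - 7)*(z - 1)*(z + 2)*(z + 4)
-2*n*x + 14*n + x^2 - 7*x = (-2*n + x)*(x - 7)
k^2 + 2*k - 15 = (k - 3)*(k + 5)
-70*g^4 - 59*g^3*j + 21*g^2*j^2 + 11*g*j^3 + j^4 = (-2*g + j)*(g + j)*(5*g + j)*(7*g + j)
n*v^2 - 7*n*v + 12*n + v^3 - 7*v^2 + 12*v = (n + v)*(v - 4)*(v - 3)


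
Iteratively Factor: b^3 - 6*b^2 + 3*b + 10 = (b - 5)*(b^2 - b - 2) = (b - 5)*(b + 1)*(b - 2)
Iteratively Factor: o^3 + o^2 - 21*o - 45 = (o - 5)*(o^2 + 6*o + 9) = (o - 5)*(o + 3)*(o + 3)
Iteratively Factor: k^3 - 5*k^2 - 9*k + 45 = (k - 5)*(k^2 - 9) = (k - 5)*(k - 3)*(k + 3)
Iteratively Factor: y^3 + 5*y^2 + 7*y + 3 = (y + 3)*(y^2 + 2*y + 1) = (y + 1)*(y + 3)*(y + 1)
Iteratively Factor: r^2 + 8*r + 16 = (r + 4)*(r + 4)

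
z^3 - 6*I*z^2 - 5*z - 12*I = (z - 4*I)*(z - 3*I)*(z + I)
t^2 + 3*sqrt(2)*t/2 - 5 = (t - sqrt(2))*(t + 5*sqrt(2)/2)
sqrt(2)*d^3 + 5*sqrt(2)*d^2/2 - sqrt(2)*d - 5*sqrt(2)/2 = (d - 1)*(d + 5/2)*(sqrt(2)*d + sqrt(2))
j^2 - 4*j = j*(j - 4)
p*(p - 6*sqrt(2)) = p^2 - 6*sqrt(2)*p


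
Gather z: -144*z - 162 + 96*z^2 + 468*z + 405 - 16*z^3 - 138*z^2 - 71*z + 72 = -16*z^3 - 42*z^2 + 253*z + 315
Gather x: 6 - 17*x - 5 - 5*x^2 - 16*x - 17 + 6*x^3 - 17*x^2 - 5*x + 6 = 6*x^3 - 22*x^2 - 38*x - 10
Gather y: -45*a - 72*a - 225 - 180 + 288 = -117*a - 117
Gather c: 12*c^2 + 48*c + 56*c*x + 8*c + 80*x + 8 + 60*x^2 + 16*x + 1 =12*c^2 + c*(56*x + 56) + 60*x^2 + 96*x + 9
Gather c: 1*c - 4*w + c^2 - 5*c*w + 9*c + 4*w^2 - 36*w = c^2 + c*(10 - 5*w) + 4*w^2 - 40*w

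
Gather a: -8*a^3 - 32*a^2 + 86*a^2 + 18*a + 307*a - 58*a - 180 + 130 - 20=-8*a^3 + 54*a^2 + 267*a - 70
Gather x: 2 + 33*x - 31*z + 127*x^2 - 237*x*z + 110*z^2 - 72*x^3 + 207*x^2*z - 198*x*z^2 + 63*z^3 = -72*x^3 + x^2*(207*z + 127) + x*(-198*z^2 - 237*z + 33) + 63*z^3 + 110*z^2 - 31*z + 2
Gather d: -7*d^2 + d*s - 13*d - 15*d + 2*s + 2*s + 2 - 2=-7*d^2 + d*(s - 28) + 4*s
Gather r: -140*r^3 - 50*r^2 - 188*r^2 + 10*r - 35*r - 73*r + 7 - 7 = -140*r^3 - 238*r^2 - 98*r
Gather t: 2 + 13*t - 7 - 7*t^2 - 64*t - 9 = -7*t^2 - 51*t - 14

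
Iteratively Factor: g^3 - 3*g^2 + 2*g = (g)*(g^2 - 3*g + 2) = g*(g - 2)*(g - 1)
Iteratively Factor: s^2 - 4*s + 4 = (s - 2)*(s - 2)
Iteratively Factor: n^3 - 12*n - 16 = (n + 2)*(n^2 - 2*n - 8) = (n + 2)^2*(n - 4)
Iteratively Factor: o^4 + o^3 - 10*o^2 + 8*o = (o)*(o^3 + o^2 - 10*o + 8) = o*(o + 4)*(o^2 - 3*o + 2) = o*(o - 2)*(o + 4)*(o - 1)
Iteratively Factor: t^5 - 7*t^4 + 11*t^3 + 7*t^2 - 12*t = (t + 1)*(t^4 - 8*t^3 + 19*t^2 - 12*t) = (t - 1)*(t + 1)*(t^3 - 7*t^2 + 12*t) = (t - 4)*(t - 1)*(t + 1)*(t^2 - 3*t) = t*(t - 4)*(t - 1)*(t + 1)*(t - 3)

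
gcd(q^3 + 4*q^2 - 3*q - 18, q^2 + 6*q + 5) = 1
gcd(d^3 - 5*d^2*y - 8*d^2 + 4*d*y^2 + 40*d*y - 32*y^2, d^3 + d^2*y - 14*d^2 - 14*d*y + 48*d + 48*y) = d - 8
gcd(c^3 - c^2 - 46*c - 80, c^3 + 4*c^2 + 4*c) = c + 2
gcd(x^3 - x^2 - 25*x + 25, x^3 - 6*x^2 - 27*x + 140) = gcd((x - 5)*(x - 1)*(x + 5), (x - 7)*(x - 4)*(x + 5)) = x + 5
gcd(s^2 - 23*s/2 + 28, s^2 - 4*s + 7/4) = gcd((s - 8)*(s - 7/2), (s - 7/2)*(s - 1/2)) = s - 7/2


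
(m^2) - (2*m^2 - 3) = 3 - m^2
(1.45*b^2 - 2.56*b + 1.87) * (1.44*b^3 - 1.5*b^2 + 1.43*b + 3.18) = 2.088*b^5 - 5.8614*b^4 + 8.6063*b^3 - 1.8548*b^2 - 5.4667*b + 5.9466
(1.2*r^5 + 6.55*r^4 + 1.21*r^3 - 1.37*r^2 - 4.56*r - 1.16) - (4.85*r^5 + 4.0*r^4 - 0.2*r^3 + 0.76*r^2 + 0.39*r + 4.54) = -3.65*r^5 + 2.55*r^4 + 1.41*r^3 - 2.13*r^2 - 4.95*r - 5.7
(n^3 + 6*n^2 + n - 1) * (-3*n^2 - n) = -3*n^5 - 19*n^4 - 9*n^3 + 2*n^2 + n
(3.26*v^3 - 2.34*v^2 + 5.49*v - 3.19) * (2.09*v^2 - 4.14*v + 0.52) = 6.8134*v^5 - 18.387*v^4 + 22.8569*v^3 - 30.6125*v^2 + 16.0614*v - 1.6588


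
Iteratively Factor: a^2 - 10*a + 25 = (a - 5)*(a - 5)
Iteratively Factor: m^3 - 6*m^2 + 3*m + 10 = (m + 1)*(m^2 - 7*m + 10) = (m - 5)*(m + 1)*(m - 2)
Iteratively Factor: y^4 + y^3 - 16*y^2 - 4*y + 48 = (y + 2)*(y^3 - y^2 - 14*y + 24) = (y - 2)*(y + 2)*(y^2 + y - 12) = (y - 2)*(y + 2)*(y + 4)*(y - 3)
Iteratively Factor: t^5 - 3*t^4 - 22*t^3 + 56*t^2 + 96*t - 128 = (t - 1)*(t^4 - 2*t^3 - 24*t^2 + 32*t + 128) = (t - 4)*(t - 1)*(t^3 + 2*t^2 - 16*t - 32) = (t - 4)^2*(t - 1)*(t^2 + 6*t + 8) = (t - 4)^2*(t - 1)*(t + 4)*(t + 2)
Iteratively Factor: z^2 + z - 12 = (z - 3)*(z + 4)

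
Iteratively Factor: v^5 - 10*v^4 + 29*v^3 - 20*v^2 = (v - 4)*(v^4 - 6*v^3 + 5*v^2) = v*(v - 4)*(v^3 - 6*v^2 + 5*v) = v^2*(v - 4)*(v^2 - 6*v + 5) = v^2*(v - 5)*(v - 4)*(v - 1)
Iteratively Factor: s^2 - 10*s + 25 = (s - 5)*(s - 5)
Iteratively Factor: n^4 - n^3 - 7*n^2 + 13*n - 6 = (n - 2)*(n^3 + n^2 - 5*n + 3) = (n - 2)*(n + 3)*(n^2 - 2*n + 1) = (n - 2)*(n - 1)*(n + 3)*(n - 1)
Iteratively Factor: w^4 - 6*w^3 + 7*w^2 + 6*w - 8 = (w - 2)*(w^3 - 4*w^2 - w + 4) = (w - 2)*(w + 1)*(w^2 - 5*w + 4) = (w - 2)*(w - 1)*(w + 1)*(w - 4)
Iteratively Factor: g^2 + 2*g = (g)*(g + 2)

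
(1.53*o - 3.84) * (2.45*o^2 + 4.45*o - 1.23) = 3.7485*o^3 - 2.5995*o^2 - 18.9699*o + 4.7232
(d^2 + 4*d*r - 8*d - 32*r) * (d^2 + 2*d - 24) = d^4 + 4*d^3*r - 6*d^3 - 24*d^2*r - 40*d^2 - 160*d*r + 192*d + 768*r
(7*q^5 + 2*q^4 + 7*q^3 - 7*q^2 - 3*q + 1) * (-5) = -35*q^5 - 10*q^4 - 35*q^3 + 35*q^2 + 15*q - 5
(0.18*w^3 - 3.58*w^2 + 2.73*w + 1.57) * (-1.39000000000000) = -0.2502*w^3 + 4.9762*w^2 - 3.7947*w - 2.1823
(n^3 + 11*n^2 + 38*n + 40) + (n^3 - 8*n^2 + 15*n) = 2*n^3 + 3*n^2 + 53*n + 40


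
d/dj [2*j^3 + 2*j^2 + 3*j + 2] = 6*j^2 + 4*j + 3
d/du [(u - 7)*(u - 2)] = 2*u - 9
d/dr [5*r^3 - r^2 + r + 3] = 15*r^2 - 2*r + 1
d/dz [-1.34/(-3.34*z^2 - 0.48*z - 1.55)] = (-8.9512*z - 0.6432)/(3.34*z^2 + 0.48*z + 1.55)^2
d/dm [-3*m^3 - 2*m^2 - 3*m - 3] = -9*m^2 - 4*m - 3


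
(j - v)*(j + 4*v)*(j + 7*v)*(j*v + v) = j^4*v + 10*j^3*v^2 + j^3*v + 17*j^2*v^3 + 10*j^2*v^2 - 28*j*v^4 + 17*j*v^3 - 28*v^4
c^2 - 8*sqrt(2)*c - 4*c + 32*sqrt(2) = (c - 4)*(c - 8*sqrt(2))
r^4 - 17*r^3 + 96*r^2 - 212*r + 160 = (r - 8)*(r - 5)*(r - 2)^2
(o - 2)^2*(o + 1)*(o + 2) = o^4 - o^3 - 6*o^2 + 4*o + 8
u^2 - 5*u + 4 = (u - 4)*(u - 1)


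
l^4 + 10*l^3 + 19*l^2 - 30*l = l*(l - 1)*(l + 5)*(l + 6)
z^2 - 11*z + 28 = (z - 7)*(z - 4)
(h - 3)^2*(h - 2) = h^3 - 8*h^2 + 21*h - 18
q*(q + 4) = q^2 + 4*q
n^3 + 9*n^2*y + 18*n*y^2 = n*(n + 3*y)*(n + 6*y)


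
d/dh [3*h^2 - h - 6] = 6*h - 1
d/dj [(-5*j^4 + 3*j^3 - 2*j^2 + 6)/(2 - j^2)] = j*(10*j^4 - 3*j^3 - 40*j^2 + 18*j + 4)/(j^4 - 4*j^2 + 4)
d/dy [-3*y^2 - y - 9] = -6*y - 1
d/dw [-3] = 0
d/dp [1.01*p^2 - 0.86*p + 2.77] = 2.02*p - 0.86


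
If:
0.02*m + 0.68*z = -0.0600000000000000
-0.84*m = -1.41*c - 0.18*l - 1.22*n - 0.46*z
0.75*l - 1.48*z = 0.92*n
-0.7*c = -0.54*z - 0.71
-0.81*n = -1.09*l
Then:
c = 0.89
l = 0.49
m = 2.46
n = 0.66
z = -0.16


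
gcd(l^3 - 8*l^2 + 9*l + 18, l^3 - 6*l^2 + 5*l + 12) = l^2 - 2*l - 3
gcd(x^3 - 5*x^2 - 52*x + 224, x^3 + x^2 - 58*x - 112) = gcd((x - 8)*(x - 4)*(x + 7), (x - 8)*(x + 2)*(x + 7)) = x^2 - x - 56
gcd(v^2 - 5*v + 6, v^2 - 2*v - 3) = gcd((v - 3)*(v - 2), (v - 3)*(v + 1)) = v - 3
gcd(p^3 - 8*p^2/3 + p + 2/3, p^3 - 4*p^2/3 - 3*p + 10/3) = p^2 - 3*p + 2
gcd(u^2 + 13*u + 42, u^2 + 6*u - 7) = u + 7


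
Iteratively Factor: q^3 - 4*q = (q - 2)*(q^2 + 2*q) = q*(q - 2)*(q + 2)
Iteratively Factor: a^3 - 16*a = (a + 4)*(a^2 - 4*a) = (a - 4)*(a + 4)*(a)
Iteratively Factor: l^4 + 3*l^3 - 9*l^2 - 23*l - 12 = (l + 1)*(l^3 + 2*l^2 - 11*l - 12) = (l + 1)^2*(l^2 + l - 12) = (l + 1)^2*(l + 4)*(l - 3)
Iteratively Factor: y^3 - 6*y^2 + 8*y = (y - 2)*(y^2 - 4*y) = y*(y - 2)*(y - 4)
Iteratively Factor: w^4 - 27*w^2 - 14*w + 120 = (w - 5)*(w^3 + 5*w^2 - 2*w - 24) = (w - 5)*(w + 4)*(w^2 + w - 6) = (w - 5)*(w - 2)*(w + 4)*(w + 3)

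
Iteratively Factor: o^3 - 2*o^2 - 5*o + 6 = (o - 1)*(o^2 - o - 6) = (o - 3)*(o - 1)*(o + 2)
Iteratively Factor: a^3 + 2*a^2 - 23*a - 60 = (a + 4)*(a^2 - 2*a - 15) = (a + 3)*(a + 4)*(a - 5)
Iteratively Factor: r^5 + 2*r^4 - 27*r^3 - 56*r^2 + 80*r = (r + 4)*(r^4 - 2*r^3 - 19*r^2 + 20*r) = (r + 4)^2*(r^3 - 6*r^2 + 5*r) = (r - 5)*(r + 4)^2*(r^2 - r) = r*(r - 5)*(r + 4)^2*(r - 1)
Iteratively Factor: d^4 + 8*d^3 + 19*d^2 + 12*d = (d)*(d^3 + 8*d^2 + 19*d + 12) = d*(d + 4)*(d^2 + 4*d + 3) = d*(d + 1)*(d + 4)*(d + 3)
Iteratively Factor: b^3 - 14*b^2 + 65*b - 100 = (b - 5)*(b^2 - 9*b + 20) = (b - 5)^2*(b - 4)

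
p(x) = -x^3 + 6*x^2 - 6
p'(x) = -3*x^2 + 12*x = 3*x*(4 - x)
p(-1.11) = 2.76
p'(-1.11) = -17.02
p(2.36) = 14.27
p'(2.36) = 11.61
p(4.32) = 25.35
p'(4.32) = -4.15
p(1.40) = 3.02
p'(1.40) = 10.92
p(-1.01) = 1.15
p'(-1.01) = -15.18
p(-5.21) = 298.29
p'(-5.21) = -143.95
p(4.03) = 25.99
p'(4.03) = -0.36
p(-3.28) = 93.84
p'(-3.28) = -71.64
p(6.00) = -6.00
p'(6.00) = -36.00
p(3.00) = 21.00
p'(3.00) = 9.00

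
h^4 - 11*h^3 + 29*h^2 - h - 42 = (h - 7)*(h - 3)*(h - 2)*(h + 1)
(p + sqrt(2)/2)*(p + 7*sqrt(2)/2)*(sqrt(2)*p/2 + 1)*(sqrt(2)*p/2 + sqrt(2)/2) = p^4/2 + p^3/2 + 5*sqrt(2)*p^3/2 + 5*sqrt(2)*p^2/2 + 23*p^2/4 + 7*sqrt(2)*p/4 + 23*p/4 + 7*sqrt(2)/4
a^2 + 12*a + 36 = (a + 6)^2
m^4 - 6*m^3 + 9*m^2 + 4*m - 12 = (m - 3)*(m - 2)^2*(m + 1)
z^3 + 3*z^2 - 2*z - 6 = (z + 3)*(z - sqrt(2))*(z + sqrt(2))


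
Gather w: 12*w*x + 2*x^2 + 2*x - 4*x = 12*w*x + 2*x^2 - 2*x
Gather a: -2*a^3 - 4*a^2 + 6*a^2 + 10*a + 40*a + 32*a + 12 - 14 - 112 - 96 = -2*a^3 + 2*a^2 + 82*a - 210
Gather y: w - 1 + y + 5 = w + y + 4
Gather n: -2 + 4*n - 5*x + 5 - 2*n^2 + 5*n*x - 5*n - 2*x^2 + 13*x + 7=-2*n^2 + n*(5*x - 1) - 2*x^2 + 8*x + 10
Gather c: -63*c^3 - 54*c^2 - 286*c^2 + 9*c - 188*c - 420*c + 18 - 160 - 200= -63*c^3 - 340*c^2 - 599*c - 342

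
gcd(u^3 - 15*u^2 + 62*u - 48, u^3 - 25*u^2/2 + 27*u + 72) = u^2 - 14*u + 48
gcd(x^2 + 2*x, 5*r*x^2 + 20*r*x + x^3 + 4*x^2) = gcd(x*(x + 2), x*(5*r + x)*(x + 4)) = x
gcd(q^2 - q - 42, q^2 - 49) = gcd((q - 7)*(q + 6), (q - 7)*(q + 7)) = q - 7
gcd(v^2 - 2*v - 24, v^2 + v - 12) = v + 4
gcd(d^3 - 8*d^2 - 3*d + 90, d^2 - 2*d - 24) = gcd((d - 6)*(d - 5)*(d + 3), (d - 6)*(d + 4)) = d - 6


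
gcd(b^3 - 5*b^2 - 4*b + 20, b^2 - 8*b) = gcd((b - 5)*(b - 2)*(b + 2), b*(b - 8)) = 1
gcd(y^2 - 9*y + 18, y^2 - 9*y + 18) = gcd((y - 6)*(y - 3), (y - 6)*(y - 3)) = y^2 - 9*y + 18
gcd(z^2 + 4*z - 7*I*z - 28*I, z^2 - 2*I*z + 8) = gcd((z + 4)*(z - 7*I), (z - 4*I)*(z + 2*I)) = 1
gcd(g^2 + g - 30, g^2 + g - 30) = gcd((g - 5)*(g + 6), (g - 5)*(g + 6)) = g^2 + g - 30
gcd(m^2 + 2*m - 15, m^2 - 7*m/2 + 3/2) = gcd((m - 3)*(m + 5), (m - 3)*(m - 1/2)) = m - 3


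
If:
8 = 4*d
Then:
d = 2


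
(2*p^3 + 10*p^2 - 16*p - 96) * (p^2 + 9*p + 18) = 2*p^5 + 28*p^4 + 110*p^3 - 60*p^2 - 1152*p - 1728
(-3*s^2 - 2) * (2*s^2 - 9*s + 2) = -6*s^4 + 27*s^3 - 10*s^2 + 18*s - 4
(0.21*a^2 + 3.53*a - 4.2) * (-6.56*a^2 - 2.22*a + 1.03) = -1.3776*a^4 - 23.623*a^3 + 19.9317*a^2 + 12.9599*a - 4.326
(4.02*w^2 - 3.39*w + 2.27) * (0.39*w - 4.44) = 1.5678*w^3 - 19.1709*w^2 + 15.9369*w - 10.0788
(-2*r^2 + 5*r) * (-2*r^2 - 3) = 4*r^4 - 10*r^3 + 6*r^2 - 15*r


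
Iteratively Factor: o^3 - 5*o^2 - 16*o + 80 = (o - 4)*(o^2 - o - 20) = (o - 4)*(o + 4)*(o - 5)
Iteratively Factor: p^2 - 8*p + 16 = (p - 4)*(p - 4)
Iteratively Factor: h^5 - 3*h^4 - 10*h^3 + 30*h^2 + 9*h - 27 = (h - 3)*(h^4 - 10*h^2 + 9) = (h - 3)*(h - 1)*(h^3 + h^2 - 9*h - 9) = (h - 3)*(h - 1)*(h + 3)*(h^2 - 2*h - 3) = (h - 3)^2*(h - 1)*(h + 3)*(h + 1)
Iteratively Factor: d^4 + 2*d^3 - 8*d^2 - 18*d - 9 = (d - 3)*(d^3 + 5*d^2 + 7*d + 3) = (d - 3)*(d + 1)*(d^2 + 4*d + 3) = (d - 3)*(d + 1)^2*(d + 3)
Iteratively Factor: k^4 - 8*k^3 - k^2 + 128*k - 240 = (k - 3)*(k^3 - 5*k^2 - 16*k + 80) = (k - 3)*(k + 4)*(k^2 - 9*k + 20) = (k - 5)*(k - 3)*(k + 4)*(k - 4)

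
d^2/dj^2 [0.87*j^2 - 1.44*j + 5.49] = 1.74000000000000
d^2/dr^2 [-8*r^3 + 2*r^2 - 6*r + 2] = 4 - 48*r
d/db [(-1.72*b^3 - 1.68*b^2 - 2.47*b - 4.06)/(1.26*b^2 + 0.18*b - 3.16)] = (-2.1672*b^4 - 0.6192*b^3 + 19.1154*b^2 + 20.8488*b + 8.536)/(1.5876*b^4 + 0.4536*b^3 - 7.9308*b^2 - 1.1376*b + 9.9856)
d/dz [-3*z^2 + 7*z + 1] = 7 - 6*z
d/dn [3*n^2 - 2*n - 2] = 6*n - 2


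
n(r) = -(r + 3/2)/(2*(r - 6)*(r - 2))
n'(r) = -1/(2*(r - 6)*(r - 2)) + (r + 3/2)/(2*(r - 6)*(r - 2)^2) + (r + 3/2)/(2*(r - 6)^2*(r - 2)) = (r^2 + 3*r - 24)/(2*(r^4 - 16*r^3 + 88*r^2 - 192*r + 144))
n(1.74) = -1.46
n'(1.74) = -6.42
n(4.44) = 0.78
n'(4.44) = 0.31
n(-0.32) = -0.04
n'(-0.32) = -0.06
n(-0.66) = -0.02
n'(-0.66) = -0.04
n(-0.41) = -0.04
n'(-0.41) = -0.05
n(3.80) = 0.67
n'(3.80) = 0.06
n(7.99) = -0.40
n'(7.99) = 0.22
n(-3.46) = 0.02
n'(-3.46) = -0.00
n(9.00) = -0.25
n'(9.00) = 0.10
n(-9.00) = 0.02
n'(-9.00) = 0.00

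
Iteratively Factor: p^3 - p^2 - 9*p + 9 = (p - 1)*(p^2 - 9) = (p - 3)*(p - 1)*(p + 3)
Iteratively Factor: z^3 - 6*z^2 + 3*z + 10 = (z - 2)*(z^2 - 4*z - 5) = (z - 5)*(z - 2)*(z + 1)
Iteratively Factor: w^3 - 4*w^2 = (w - 4)*(w^2) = w*(w - 4)*(w)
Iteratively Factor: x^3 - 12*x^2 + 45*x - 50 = (x - 5)*(x^2 - 7*x + 10) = (x - 5)^2*(x - 2)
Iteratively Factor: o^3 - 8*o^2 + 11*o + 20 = (o - 5)*(o^2 - 3*o - 4) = (o - 5)*(o - 4)*(o + 1)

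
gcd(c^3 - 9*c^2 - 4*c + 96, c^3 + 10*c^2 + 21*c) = c + 3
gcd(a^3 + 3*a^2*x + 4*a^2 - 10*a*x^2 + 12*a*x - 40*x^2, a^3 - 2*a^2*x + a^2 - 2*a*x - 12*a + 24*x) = -a^2 + 2*a*x - 4*a + 8*x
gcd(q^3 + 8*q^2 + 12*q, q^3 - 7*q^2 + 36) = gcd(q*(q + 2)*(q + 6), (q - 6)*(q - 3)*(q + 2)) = q + 2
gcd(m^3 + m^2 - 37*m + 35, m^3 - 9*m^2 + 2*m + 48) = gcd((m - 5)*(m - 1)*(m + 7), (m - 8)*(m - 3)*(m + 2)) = 1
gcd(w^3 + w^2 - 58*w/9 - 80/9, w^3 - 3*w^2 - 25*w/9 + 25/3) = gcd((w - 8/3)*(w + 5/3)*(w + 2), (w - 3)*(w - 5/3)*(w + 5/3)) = w + 5/3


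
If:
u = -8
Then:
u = -8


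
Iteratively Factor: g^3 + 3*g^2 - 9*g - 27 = (g + 3)*(g^2 - 9) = (g + 3)^2*(g - 3)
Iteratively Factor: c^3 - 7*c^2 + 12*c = (c - 3)*(c^2 - 4*c) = c*(c - 3)*(c - 4)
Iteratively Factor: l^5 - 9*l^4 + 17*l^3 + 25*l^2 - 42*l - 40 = (l - 4)*(l^4 - 5*l^3 - 3*l^2 + 13*l + 10) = (l - 5)*(l - 4)*(l^3 - 3*l - 2) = (l - 5)*(l - 4)*(l + 1)*(l^2 - l - 2) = (l - 5)*(l - 4)*(l + 1)^2*(l - 2)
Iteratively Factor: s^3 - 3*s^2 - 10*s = (s)*(s^2 - 3*s - 10) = s*(s + 2)*(s - 5)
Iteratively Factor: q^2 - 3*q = (q)*(q - 3)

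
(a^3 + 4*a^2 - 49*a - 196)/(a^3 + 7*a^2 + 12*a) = (a^2 - 49)/(a*(a + 3))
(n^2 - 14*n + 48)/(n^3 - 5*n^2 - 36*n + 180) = (n - 8)/(n^2 + n - 30)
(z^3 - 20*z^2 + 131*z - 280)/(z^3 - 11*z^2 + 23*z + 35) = (z - 8)/(z + 1)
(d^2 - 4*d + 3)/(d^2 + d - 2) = (d - 3)/(d + 2)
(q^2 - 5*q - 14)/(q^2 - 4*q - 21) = (q + 2)/(q + 3)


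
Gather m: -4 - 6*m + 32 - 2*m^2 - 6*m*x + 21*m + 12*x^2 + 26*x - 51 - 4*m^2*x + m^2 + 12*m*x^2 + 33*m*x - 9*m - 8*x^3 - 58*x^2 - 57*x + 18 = m^2*(-4*x - 1) + m*(12*x^2 + 27*x + 6) - 8*x^3 - 46*x^2 - 31*x - 5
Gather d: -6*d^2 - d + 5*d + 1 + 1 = -6*d^2 + 4*d + 2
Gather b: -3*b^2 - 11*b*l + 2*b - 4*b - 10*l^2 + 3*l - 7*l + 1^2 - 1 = -3*b^2 + b*(-11*l - 2) - 10*l^2 - 4*l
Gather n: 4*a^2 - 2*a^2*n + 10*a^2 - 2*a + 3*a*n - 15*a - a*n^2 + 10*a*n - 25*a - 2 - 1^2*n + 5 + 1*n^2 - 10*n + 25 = 14*a^2 - 42*a + n^2*(1 - a) + n*(-2*a^2 + 13*a - 11) + 28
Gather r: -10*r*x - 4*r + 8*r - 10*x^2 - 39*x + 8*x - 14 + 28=r*(4 - 10*x) - 10*x^2 - 31*x + 14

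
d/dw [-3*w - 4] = -3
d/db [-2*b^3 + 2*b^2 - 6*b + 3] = -6*b^2 + 4*b - 6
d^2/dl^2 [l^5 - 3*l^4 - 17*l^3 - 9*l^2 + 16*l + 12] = 20*l^3 - 36*l^2 - 102*l - 18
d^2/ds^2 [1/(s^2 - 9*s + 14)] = 2*(-s^2 + 9*s + (2*s - 9)^2 - 14)/(s^2 - 9*s + 14)^3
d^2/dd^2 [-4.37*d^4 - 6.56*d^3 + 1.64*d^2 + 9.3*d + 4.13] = -52.44*d^2 - 39.36*d + 3.28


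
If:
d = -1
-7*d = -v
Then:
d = -1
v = -7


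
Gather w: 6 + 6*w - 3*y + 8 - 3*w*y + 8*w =w*(14 - 3*y) - 3*y + 14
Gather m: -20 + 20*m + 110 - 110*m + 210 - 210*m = 300 - 300*m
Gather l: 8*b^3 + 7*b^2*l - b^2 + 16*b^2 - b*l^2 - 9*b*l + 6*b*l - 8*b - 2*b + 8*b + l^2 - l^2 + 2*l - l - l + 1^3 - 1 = 8*b^3 + 15*b^2 - b*l^2 - 2*b + l*(7*b^2 - 3*b)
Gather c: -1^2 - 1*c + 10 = 9 - c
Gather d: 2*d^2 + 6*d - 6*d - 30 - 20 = 2*d^2 - 50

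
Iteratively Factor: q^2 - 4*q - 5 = (q - 5)*(q + 1)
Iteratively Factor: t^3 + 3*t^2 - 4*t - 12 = (t + 3)*(t^2 - 4) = (t + 2)*(t + 3)*(t - 2)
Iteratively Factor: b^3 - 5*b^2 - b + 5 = (b - 1)*(b^2 - 4*b - 5) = (b - 5)*(b - 1)*(b + 1)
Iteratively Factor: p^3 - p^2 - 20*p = (p)*(p^2 - p - 20) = p*(p - 5)*(p + 4)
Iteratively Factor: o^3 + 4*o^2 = (o + 4)*(o^2) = o*(o + 4)*(o)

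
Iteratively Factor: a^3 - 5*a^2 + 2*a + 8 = (a - 2)*(a^2 - 3*a - 4) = (a - 4)*(a - 2)*(a + 1)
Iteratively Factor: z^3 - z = (z - 1)*(z^2 + z) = (z - 1)*(z + 1)*(z)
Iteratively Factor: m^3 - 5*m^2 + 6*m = (m - 3)*(m^2 - 2*m) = m*(m - 3)*(m - 2)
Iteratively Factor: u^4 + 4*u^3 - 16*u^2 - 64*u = (u + 4)*(u^3 - 16*u) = (u + 4)^2*(u^2 - 4*u) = u*(u + 4)^2*(u - 4)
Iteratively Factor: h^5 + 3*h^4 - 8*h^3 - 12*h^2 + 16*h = (h - 2)*(h^4 + 5*h^3 + 2*h^2 - 8*h) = (h - 2)*(h - 1)*(h^3 + 6*h^2 + 8*h) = (h - 2)*(h - 1)*(h + 2)*(h^2 + 4*h) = (h - 2)*(h - 1)*(h + 2)*(h + 4)*(h)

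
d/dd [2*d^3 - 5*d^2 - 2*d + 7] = 6*d^2 - 10*d - 2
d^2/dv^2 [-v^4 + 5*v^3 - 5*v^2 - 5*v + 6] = -12*v^2 + 30*v - 10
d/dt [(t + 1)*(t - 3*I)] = 2*t + 1 - 3*I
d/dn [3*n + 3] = 3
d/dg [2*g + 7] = 2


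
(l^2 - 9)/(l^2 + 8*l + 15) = (l - 3)/(l + 5)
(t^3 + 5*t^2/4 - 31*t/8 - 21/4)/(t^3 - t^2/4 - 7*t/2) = (t + 3/2)/t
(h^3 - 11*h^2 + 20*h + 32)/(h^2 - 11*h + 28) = (h^2 - 7*h - 8)/(h - 7)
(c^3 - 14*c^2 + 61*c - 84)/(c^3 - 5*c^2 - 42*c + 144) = (c^2 - 11*c + 28)/(c^2 - 2*c - 48)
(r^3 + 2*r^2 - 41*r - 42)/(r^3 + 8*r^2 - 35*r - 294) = (r + 1)/(r + 7)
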